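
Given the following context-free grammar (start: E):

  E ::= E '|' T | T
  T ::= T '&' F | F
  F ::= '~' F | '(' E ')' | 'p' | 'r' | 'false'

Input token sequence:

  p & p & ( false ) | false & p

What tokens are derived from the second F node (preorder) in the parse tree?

[E [E [T [T [T [F p]] & [F p]] & [F ( [E [T [F false]]] )]]] | [T [T [F false]] & [F p]]]

p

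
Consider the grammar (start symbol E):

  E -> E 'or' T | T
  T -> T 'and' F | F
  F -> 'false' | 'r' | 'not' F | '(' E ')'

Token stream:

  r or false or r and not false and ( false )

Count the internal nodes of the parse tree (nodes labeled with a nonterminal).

[E [E [E [T [F r]]] or [T [F false]]] or [T [T [T [F r]] and [F not [F false]]] and [F ( [E [T [F false]]] )]]]

17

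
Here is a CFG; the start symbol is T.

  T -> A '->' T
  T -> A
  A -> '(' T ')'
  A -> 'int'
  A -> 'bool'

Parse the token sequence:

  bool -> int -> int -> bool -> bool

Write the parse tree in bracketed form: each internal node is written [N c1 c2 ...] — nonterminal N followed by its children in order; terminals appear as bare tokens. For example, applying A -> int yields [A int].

[T [A bool] -> [T [A int] -> [T [A int] -> [T [A bool] -> [T [A bool]]]]]]

T
A -> T
bool -> T
bool -> A -> T
bool -> int -> T
bool -> int -> A -> T
bool -> int -> int -> T
bool -> int -> int -> A -> T
bool -> int -> int -> bool -> T
bool -> int -> int -> bool -> A
bool -> int -> int -> bool -> bool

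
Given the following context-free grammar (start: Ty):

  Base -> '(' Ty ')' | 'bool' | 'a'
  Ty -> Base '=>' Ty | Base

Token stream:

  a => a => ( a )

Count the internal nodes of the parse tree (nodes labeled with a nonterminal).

[Ty [Base a] => [Ty [Base a] => [Ty [Base ( [Ty [Base a]] )]]]]

8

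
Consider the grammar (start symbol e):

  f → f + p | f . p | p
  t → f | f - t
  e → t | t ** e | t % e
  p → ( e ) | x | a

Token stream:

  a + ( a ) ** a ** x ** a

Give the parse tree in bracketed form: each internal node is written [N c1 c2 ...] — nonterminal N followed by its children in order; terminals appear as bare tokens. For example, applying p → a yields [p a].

e
t ** e
f ** e
f + p ** e
p + p ** e
a + p ** e
a + ( e ) ** e
a + ( t ) ** e
a + ( f ) ** e
a + ( p ) ** e
a + ( a ) ** e
a + ( a ) ** t ** e
a + ( a ) ** f ** e
a + ( a ) ** p ** e
a + ( a ) ** a ** e
a + ( a ) ** a ** t ** e
a + ( a ) ** a ** f ** e
a + ( a ) ** a ** p ** e
a + ( a ) ** a ** x ** e
a + ( a ) ** a ** x ** t
a + ( a ) ** a ** x ** f
a + ( a ) ** a ** x ** p
a + ( a ) ** a ** x ** a

[e [t [f [f [p a]] + [p ( [e [t [f [p a]]]] )]]] ** [e [t [f [p a]]] ** [e [t [f [p x]]] ** [e [t [f [p a]]]]]]]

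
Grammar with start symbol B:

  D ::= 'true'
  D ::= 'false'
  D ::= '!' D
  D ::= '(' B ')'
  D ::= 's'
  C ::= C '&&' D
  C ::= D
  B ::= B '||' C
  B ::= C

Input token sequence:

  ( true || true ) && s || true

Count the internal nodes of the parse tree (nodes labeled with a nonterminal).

14

[B [B [C [C [D ( [B [B [C [D true]]] || [C [D true]]] )]] && [D s]]] || [C [D true]]]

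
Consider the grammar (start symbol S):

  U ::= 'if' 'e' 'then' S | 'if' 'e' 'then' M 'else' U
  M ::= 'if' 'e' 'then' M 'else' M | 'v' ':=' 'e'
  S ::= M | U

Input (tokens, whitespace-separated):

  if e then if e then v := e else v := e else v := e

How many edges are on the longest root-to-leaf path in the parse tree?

4

[S [M if e then [M if e then [M v := e] else [M v := e]] else [M v := e]]]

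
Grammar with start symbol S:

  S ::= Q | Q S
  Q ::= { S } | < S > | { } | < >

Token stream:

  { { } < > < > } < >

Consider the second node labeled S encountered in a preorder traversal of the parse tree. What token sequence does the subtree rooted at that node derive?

{ } < > < >

[S [Q { [S [Q { }] [S [Q < >] [S [Q < >]]]] }] [S [Q < >]]]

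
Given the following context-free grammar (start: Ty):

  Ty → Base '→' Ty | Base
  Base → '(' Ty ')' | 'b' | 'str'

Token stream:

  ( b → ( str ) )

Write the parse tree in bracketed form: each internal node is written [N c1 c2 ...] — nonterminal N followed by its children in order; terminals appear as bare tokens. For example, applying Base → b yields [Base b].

Ty
Base
( Ty )
( Base → Ty )
( b → Ty )
( b → Base )
( b → ( Ty ) )
( b → ( Base ) )
( b → ( str ) )

[Ty [Base ( [Ty [Base b] → [Ty [Base ( [Ty [Base str]] )]]] )]]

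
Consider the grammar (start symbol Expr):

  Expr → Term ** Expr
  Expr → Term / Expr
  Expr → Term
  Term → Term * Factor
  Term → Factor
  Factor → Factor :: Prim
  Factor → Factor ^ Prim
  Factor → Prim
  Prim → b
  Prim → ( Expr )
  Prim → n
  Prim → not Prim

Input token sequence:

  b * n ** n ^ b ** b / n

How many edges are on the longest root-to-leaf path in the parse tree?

[Expr [Term [Term [Factor [Prim b]]] * [Factor [Prim n]]] ** [Expr [Term [Factor [Factor [Prim n]] ^ [Prim b]]] ** [Expr [Term [Factor [Prim b]]] / [Expr [Term [Factor [Prim n]]]]]]]

7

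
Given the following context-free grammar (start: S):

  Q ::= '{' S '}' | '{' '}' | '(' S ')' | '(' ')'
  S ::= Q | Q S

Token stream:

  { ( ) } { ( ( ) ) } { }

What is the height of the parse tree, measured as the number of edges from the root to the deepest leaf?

7

[S [Q { [S [Q ( )]] }] [S [Q { [S [Q ( [S [Q ( )]] )]] }] [S [Q { }]]]]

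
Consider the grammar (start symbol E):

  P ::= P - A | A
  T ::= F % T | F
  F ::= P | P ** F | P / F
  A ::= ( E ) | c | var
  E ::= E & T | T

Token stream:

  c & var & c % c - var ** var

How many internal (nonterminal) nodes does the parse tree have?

[E [E [E [T [F [P [A c]]]]] & [T [F [P [A var]]]]] & [T [F [P [A c]]] % [T [F [P [P [A c]] - [A var]] ** [F [P [A var]]]]]]]

24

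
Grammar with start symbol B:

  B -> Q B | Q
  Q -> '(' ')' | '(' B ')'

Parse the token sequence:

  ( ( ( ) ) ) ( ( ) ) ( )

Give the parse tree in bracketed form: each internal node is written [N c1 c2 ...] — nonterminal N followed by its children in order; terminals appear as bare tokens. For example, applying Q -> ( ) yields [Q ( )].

B
Q B
( B ) B
( Q ) B
( ( B ) ) B
( ( Q ) ) B
( ( ( ) ) ) B
( ( ( ) ) ) Q B
( ( ( ) ) ) ( B ) B
( ( ( ) ) ) ( Q ) B
( ( ( ) ) ) ( ( ) ) B
( ( ( ) ) ) ( ( ) ) Q
( ( ( ) ) ) ( ( ) ) ( )

[B [Q ( [B [Q ( [B [Q ( )]] )]] )] [B [Q ( [B [Q ( )]] )] [B [Q ( )]]]]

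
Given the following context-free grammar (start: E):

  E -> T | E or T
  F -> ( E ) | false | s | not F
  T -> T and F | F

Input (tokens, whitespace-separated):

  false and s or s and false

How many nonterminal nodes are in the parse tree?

[E [E [T [T [F false]] and [F s]]] or [T [T [F s]] and [F false]]]

10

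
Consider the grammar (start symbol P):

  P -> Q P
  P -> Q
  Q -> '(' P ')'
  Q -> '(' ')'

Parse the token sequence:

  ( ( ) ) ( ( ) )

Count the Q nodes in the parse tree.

4

[P [Q ( [P [Q ( )]] )] [P [Q ( [P [Q ( )]] )]]]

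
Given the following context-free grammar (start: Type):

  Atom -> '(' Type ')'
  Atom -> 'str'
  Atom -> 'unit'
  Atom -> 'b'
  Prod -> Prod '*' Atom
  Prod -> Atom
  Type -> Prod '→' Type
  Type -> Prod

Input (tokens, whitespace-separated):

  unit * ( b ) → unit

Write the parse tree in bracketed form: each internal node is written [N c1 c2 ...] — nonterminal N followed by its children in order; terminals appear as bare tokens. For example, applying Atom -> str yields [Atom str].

Type
Prod → Type
Prod * Atom → Type
Atom * Atom → Type
unit * Atom → Type
unit * ( Type ) → Type
unit * ( Prod ) → Type
unit * ( Atom ) → Type
unit * ( b ) → Type
unit * ( b ) → Prod
unit * ( b ) → Atom
unit * ( b ) → unit

[Type [Prod [Prod [Atom unit]] * [Atom ( [Type [Prod [Atom b]]] )]] → [Type [Prod [Atom unit]]]]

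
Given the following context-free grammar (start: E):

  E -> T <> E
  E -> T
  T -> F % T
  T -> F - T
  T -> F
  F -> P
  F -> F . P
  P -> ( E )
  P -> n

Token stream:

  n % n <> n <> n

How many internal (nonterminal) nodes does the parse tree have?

[E [T [F [P n]] % [T [F [P n]]]] <> [E [T [F [P n]]] <> [E [T [F [P n]]]]]]

15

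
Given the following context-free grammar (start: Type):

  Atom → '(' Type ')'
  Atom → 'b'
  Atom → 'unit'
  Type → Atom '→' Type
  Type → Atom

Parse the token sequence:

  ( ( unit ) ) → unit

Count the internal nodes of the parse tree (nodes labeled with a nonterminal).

[Type [Atom ( [Type [Atom ( [Type [Atom unit]] )]] )] → [Type [Atom unit]]]

8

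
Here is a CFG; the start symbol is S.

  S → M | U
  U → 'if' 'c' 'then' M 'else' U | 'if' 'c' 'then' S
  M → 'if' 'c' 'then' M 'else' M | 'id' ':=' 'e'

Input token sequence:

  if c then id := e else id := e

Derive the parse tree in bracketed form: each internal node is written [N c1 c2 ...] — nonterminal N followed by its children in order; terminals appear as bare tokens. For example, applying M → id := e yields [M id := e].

S
M
if c then M else M
if c then id := e else M
if c then id := e else id := e

[S [M if c then [M id := e] else [M id := e]]]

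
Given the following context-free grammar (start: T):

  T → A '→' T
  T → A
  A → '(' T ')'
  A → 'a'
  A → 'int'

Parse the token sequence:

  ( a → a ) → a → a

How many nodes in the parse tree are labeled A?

[T [A ( [T [A a] → [T [A a]]] )] → [T [A a] → [T [A a]]]]

5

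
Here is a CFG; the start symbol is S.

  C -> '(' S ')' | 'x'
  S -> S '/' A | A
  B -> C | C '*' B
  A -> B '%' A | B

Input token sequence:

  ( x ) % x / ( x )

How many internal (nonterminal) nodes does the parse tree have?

[S [S [A [B [C ( [S [A [B [C x]]]] )]] % [A [B [C x]]]]] / [A [B [C ( [S [A [B [C x]]]] )]]]]

19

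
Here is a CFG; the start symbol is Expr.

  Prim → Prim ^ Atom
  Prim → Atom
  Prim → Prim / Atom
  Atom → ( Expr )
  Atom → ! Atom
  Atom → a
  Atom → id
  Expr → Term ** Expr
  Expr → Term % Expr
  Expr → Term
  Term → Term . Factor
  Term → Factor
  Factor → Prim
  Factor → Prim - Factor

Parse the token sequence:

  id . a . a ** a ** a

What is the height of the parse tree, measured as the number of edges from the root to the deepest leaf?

[Expr [Term [Term [Term [Factor [Prim [Atom id]]]] . [Factor [Prim [Atom a]]]] . [Factor [Prim [Atom a]]]] ** [Expr [Term [Factor [Prim [Atom a]]]] ** [Expr [Term [Factor [Prim [Atom a]]]]]]]

7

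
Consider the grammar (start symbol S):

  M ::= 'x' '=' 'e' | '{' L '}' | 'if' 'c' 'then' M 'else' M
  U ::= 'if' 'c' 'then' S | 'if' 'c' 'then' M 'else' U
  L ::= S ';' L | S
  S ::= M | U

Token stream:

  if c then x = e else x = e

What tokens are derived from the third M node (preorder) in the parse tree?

x = e

[S [M if c then [M x = e] else [M x = e]]]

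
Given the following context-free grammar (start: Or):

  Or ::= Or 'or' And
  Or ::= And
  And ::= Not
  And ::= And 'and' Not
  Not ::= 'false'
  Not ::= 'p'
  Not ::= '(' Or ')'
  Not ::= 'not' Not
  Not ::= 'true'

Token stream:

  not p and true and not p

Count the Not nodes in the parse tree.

5

[Or [And [And [And [Not not [Not p]]] and [Not true]] and [Not not [Not p]]]]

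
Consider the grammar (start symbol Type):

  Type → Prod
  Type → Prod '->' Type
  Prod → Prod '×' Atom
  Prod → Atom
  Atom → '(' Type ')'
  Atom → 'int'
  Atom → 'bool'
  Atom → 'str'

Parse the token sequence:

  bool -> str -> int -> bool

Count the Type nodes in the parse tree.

[Type [Prod [Atom bool]] -> [Type [Prod [Atom str]] -> [Type [Prod [Atom int]] -> [Type [Prod [Atom bool]]]]]]

4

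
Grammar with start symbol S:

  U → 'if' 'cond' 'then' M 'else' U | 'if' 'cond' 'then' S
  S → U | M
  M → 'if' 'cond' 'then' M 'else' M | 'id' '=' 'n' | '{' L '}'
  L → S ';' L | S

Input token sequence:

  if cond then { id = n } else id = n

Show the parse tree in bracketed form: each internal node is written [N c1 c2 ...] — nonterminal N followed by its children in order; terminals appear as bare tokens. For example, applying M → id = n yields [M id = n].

S
M
if cond then M else M
if cond then { L } else M
if cond then { S } else M
if cond then { M } else M
if cond then { id = n } else M
if cond then { id = n } else id = n

[S [M if cond then [M { [L [S [M id = n]]] }] else [M id = n]]]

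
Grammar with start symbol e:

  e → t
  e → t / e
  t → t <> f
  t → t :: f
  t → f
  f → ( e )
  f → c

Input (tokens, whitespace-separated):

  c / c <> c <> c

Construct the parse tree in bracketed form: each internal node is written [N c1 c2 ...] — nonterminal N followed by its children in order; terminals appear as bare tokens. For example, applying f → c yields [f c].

[e [t [f c]] / [e [t [t [t [f c]] <> [f c]] <> [f c]]]]

e
t / e
f / e
c / e
c / t
c / t <> f
c / t <> f <> f
c / f <> f <> f
c / c <> f <> f
c / c <> c <> f
c / c <> c <> c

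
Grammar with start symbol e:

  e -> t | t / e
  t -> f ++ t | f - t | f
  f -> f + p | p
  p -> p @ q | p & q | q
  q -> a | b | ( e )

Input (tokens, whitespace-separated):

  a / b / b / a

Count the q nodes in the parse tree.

[e [t [f [p [q a]]]] / [e [t [f [p [q b]]]] / [e [t [f [p [q b]]]] / [e [t [f [p [q a]]]]]]]]

4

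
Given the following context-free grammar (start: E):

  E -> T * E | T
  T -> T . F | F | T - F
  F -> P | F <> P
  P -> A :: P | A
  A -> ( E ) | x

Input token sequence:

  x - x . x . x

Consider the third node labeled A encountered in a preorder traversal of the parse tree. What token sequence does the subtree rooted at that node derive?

x

[E [T [T [T [T [F [P [A x]]]] - [F [P [A x]]]] . [F [P [A x]]]] . [F [P [A x]]]]]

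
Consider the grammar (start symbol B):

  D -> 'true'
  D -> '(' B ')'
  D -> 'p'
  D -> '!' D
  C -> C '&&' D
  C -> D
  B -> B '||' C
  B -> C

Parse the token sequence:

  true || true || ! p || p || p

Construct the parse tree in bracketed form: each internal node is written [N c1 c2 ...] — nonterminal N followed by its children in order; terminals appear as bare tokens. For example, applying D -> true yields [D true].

[B [B [B [B [B [C [D true]]] || [C [D true]]] || [C [D ! [D p]]]] || [C [D p]]] || [C [D p]]]

B
B || C
B || C || C
B || C || C || C
B || C || C || C || C
C || C || C || C || C
D || C || C || C || C
true || C || C || C || C
true || D || C || C || C
true || true || C || C || C
true || true || D || C || C
true || true || ! D || C || C
true || true || ! p || C || C
true || true || ! p || D || C
true || true || ! p || p || C
true || true || ! p || p || D
true || true || ! p || p || p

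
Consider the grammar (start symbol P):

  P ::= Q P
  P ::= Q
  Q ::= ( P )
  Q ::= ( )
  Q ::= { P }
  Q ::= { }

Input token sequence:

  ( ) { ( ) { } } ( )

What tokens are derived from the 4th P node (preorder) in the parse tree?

[P [Q ( )] [P [Q { [P [Q ( )] [P [Q { }]]] }] [P [Q ( )]]]]

{ }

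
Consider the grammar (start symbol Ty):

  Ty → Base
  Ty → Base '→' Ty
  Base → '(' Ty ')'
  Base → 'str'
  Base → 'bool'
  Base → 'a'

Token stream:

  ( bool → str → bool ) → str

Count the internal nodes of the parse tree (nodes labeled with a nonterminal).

[Ty [Base ( [Ty [Base bool] → [Ty [Base str] → [Ty [Base bool]]]] )] → [Ty [Base str]]]

10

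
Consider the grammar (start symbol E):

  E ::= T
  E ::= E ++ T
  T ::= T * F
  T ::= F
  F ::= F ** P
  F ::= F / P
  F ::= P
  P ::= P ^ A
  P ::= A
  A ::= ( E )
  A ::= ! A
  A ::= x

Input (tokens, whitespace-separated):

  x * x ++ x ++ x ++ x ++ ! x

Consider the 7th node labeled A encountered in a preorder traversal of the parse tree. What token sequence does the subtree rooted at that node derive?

x

[E [E [E [E [E [T [T [F [P [A x]]]] * [F [P [A x]]]]] ++ [T [F [P [A x]]]]] ++ [T [F [P [A x]]]]] ++ [T [F [P [A x]]]]] ++ [T [F [P [A ! [A x]]]]]]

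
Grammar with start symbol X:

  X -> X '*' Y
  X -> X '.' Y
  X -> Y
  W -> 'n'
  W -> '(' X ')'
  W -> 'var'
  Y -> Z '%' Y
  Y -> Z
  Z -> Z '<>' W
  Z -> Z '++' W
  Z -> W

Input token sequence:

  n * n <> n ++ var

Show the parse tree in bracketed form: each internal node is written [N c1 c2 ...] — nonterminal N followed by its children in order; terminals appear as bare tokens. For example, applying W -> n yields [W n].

[X [X [Y [Z [W n]]]] * [Y [Z [Z [Z [W n]] <> [W n]] ++ [W var]]]]

X
X * Y
Y * Y
Z * Y
W * Y
n * Y
n * Z
n * Z ++ W
n * Z <> W ++ W
n * W <> W ++ W
n * n <> W ++ W
n * n <> n ++ W
n * n <> n ++ var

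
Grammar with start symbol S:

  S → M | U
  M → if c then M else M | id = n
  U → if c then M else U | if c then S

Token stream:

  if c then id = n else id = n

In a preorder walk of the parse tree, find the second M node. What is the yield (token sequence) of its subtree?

[S [M if c then [M id = n] else [M id = n]]]

id = n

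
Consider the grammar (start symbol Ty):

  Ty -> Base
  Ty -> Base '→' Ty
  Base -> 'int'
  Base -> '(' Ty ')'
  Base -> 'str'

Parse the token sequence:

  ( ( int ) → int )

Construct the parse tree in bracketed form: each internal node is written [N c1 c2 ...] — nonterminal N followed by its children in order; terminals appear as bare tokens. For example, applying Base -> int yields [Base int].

Ty
Base
( Ty )
( Base → Ty )
( ( Ty ) → Ty )
( ( Base ) → Ty )
( ( int ) → Ty )
( ( int ) → Base )
( ( int ) → int )

[Ty [Base ( [Ty [Base ( [Ty [Base int]] )] → [Ty [Base int]]] )]]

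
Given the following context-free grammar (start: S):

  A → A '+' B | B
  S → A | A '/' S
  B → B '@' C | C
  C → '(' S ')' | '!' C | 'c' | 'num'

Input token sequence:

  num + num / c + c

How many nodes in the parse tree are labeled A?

[S [A [A [B [C num]]] + [B [C num]]] / [S [A [A [B [C c]]] + [B [C c]]]]]

4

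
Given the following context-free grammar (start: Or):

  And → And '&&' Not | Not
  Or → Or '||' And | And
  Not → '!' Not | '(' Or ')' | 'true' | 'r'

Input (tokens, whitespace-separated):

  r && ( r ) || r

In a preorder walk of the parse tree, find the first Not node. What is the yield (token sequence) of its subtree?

[Or [Or [And [And [Not r]] && [Not ( [Or [And [Not r]]] )]]] || [And [Not r]]]

r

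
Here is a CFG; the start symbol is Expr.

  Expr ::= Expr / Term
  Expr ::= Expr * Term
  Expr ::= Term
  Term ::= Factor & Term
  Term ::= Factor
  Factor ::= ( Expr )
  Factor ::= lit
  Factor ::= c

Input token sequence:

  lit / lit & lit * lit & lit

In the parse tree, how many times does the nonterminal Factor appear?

5

[Expr [Expr [Expr [Term [Factor lit]]] / [Term [Factor lit] & [Term [Factor lit]]]] * [Term [Factor lit] & [Term [Factor lit]]]]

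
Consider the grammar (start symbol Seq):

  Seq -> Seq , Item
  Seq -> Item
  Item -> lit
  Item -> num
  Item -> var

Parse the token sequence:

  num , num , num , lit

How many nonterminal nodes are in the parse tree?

[Seq [Seq [Seq [Seq [Item num]] , [Item num]] , [Item num]] , [Item lit]]

8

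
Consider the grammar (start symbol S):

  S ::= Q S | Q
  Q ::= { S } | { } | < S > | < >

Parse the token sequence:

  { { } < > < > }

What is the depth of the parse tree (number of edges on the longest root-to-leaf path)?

[S [Q { [S [Q { }] [S [Q < >] [S [Q < >]]]] }]]

6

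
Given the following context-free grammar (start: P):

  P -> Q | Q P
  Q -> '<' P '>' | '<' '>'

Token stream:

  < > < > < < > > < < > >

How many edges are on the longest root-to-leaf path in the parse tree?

[P [Q < >] [P [Q < >] [P [Q < [P [Q < >]] >] [P [Q < [P [Q < >]] >]]]]]

7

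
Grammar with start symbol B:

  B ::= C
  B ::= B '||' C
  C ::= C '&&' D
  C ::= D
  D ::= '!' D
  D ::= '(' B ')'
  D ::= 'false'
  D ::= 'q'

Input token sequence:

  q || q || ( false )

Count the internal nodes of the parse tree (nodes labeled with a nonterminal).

12

[B [B [B [C [D q]]] || [C [D q]]] || [C [D ( [B [C [D false]]] )]]]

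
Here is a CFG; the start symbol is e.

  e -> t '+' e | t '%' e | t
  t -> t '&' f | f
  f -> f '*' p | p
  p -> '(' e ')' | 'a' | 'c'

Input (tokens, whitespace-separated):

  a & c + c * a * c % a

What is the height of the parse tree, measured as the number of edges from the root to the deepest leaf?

7

[e [t [t [f [p a]]] & [f [p c]]] + [e [t [f [f [f [p c]] * [p a]] * [p c]]] % [e [t [f [p a]]]]]]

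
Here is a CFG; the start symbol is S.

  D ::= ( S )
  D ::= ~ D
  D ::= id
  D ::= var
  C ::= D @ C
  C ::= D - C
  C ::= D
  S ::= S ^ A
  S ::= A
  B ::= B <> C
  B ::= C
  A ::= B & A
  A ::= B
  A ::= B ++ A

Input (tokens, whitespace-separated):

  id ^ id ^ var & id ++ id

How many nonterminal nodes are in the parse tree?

[S [S [S [A [B [C [D id]]]]] ^ [A [B [C [D id]]]]] ^ [A [B [C [D var]]] & [A [B [C [D id]]] ++ [A [B [C [D id]]]]]]]

23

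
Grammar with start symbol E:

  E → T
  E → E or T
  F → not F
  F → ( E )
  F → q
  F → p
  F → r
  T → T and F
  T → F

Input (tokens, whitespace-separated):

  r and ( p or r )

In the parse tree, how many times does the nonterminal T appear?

4

[E [T [T [F r]] and [F ( [E [E [T [F p]]] or [T [F r]]] )]]]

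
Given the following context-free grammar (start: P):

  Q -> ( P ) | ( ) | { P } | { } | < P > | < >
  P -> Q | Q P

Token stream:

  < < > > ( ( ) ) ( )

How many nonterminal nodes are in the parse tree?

[P [Q < [P [Q < >]] >] [P [Q ( [P [Q ( )]] )] [P [Q ( )]]]]

10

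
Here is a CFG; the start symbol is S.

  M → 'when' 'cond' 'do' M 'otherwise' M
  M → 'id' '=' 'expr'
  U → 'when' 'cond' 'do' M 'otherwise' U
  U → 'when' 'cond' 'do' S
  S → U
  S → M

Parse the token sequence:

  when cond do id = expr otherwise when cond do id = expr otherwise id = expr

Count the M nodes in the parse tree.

[S [M when cond do [M id = expr] otherwise [M when cond do [M id = expr] otherwise [M id = expr]]]]

5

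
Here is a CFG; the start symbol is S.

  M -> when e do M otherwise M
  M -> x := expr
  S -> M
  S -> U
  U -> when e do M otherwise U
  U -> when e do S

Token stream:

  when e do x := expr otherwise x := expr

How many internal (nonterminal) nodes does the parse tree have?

4

[S [M when e do [M x := expr] otherwise [M x := expr]]]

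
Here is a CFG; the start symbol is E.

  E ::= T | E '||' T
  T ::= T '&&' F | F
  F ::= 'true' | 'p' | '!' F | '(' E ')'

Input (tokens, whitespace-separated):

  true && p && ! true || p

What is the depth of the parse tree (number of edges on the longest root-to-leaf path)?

6

[E [E [T [T [T [F true]] && [F p]] && [F ! [F true]]]] || [T [F p]]]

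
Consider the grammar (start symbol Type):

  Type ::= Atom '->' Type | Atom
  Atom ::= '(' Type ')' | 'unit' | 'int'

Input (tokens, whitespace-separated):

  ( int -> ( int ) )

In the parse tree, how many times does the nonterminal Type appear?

4

[Type [Atom ( [Type [Atom int] -> [Type [Atom ( [Type [Atom int]] )]]] )]]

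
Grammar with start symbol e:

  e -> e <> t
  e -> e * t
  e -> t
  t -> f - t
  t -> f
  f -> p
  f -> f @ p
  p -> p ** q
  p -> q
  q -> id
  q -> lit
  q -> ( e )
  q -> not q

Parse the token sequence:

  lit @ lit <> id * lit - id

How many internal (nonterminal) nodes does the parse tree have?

22

[e [e [e [t [f [f [p [q lit]]] @ [p [q lit]]]]] <> [t [f [p [q id]]]]] * [t [f [p [q lit]]] - [t [f [p [q id]]]]]]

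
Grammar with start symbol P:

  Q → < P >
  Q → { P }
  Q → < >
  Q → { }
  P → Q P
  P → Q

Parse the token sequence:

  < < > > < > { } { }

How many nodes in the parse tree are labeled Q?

5

[P [Q < [P [Q < >]] >] [P [Q < >] [P [Q { }] [P [Q { }]]]]]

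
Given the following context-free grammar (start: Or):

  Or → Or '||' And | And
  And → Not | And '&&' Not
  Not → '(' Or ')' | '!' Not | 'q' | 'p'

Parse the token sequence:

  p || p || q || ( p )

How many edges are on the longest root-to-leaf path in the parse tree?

[Or [Or [Or [Or [And [Not p]]] || [And [Not p]]] || [And [Not q]]] || [And [Not ( [Or [And [Not p]]] )]]]

6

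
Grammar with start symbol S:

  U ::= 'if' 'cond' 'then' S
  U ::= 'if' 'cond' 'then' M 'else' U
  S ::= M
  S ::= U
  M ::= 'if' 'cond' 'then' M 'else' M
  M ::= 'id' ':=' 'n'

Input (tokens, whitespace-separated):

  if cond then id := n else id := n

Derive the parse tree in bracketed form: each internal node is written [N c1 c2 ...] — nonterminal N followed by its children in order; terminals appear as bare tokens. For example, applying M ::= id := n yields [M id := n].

S
M
if cond then M else M
if cond then id := n else M
if cond then id := n else id := n

[S [M if cond then [M id := n] else [M id := n]]]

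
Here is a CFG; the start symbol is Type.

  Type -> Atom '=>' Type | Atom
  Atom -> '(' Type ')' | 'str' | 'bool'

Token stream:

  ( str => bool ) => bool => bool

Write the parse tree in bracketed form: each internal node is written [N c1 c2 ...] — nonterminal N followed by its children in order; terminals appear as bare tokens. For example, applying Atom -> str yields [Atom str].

Type
Atom => Type
( Type ) => Type
( Atom => Type ) => Type
( str => Type ) => Type
( str => Atom ) => Type
( str => bool ) => Type
( str => bool ) => Atom => Type
( str => bool ) => bool => Type
( str => bool ) => bool => Atom
( str => bool ) => bool => bool

[Type [Atom ( [Type [Atom str] => [Type [Atom bool]]] )] => [Type [Atom bool] => [Type [Atom bool]]]]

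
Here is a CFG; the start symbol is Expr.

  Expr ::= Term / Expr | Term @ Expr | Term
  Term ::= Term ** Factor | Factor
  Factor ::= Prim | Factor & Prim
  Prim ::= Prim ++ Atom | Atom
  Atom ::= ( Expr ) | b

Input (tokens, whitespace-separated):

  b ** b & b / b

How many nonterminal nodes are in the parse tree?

[Expr [Term [Term [Factor [Prim [Atom b]]]] ** [Factor [Factor [Prim [Atom b]]] & [Prim [Atom b]]]] / [Expr [Term [Factor [Prim [Atom b]]]]]]

17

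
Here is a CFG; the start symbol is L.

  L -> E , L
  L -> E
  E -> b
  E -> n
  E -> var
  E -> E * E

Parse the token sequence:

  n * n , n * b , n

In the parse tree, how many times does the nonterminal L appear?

3

[L [E [E n] * [E n]] , [L [E [E n] * [E b]] , [L [E n]]]]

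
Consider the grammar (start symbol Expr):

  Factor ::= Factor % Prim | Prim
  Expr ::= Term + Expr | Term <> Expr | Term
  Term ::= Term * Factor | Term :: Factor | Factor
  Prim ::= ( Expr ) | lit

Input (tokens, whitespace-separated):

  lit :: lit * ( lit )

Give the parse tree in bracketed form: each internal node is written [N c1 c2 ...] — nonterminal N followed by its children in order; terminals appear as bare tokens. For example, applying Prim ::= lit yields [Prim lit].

Expr
Term
Term * Factor
Term :: Factor * Factor
Factor :: Factor * Factor
Prim :: Factor * Factor
lit :: Factor * Factor
lit :: Prim * Factor
lit :: lit * Factor
lit :: lit * Prim
lit :: lit * ( Expr )
lit :: lit * ( Term )
lit :: lit * ( Factor )
lit :: lit * ( Prim )
lit :: lit * ( lit )

[Expr [Term [Term [Term [Factor [Prim lit]]] :: [Factor [Prim lit]]] * [Factor [Prim ( [Expr [Term [Factor [Prim lit]]]] )]]]]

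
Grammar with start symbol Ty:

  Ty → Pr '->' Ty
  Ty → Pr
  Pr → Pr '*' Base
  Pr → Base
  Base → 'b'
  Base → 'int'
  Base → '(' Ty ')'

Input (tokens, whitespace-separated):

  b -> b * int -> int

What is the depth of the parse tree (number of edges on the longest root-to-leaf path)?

[Ty [Pr [Base b]] -> [Ty [Pr [Pr [Base b]] * [Base int]] -> [Ty [Pr [Base int]]]]]

5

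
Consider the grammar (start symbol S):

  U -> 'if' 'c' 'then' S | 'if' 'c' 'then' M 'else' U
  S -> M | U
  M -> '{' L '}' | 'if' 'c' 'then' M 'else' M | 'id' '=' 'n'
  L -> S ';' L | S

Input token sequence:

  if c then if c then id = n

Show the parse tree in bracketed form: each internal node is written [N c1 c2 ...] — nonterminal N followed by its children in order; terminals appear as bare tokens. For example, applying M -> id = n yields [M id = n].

[S [U if c then [S [U if c then [S [M id = n]]]]]]

S
U
if c then S
if c then U
if c then if c then S
if c then if c then M
if c then if c then id = n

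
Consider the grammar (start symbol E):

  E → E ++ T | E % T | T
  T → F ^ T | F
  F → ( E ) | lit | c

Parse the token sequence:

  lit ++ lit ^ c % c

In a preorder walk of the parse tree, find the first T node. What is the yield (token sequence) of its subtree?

[E [E [E [T [F lit]]] ++ [T [F lit] ^ [T [F c]]]] % [T [F c]]]

lit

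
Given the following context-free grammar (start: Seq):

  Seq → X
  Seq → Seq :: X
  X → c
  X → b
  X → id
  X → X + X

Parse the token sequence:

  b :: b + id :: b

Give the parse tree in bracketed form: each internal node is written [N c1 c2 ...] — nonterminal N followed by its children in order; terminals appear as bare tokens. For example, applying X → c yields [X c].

[Seq [Seq [Seq [X b]] :: [X [X b] + [X id]]] :: [X b]]

Seq
Seq :: X
Seq :: X :: X
X :: X :: X
b :: X :: X
b :: X + X :: X
b :: b + X :: X
b :: b + id :: X
b :: b + id :: b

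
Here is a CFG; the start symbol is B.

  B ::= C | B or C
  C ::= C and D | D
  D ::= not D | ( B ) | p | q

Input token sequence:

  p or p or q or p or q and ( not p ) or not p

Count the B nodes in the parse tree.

[B [B [B [B [B [B [C [D p]]] or [C [D p]]] or [C [D q]]] or [C [D p]]] or [C [C [D q]] and [D ( [B [C [D not [D p]]]] )]]] or [C [D not [D p]]]]

7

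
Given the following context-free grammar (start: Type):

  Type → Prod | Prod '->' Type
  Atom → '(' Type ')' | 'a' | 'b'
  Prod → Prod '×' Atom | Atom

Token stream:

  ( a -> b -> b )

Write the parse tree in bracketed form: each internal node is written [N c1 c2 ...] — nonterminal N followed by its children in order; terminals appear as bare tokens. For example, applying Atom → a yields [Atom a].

[Type [Prod [Atom ( [Type [Prod [Atom a]] -> [Type [Prod [Atom b]] -> [Type [Prod [Atom b]]]]] )]]]

Type
Prod
Atom
( Type )
( Prod -> Type )
( Atom -> Type )
( a -> Type )
( a -> Prod -> Type )
( a -> Atom -> Type )
( a -> b -> Type )
( a -> b -> Prod )
( a -> b -> Atom )
( a -> b -> b )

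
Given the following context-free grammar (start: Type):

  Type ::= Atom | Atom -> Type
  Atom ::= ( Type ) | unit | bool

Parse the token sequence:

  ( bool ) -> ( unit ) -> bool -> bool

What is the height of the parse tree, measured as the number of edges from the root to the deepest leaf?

5

[Type [Atom ( [Type [Atom bool]] )] -> [Type [Atom ( [Type [Atom unit]] )] -> [Type [Atom bool] -> [Type [Atom bool]]]]]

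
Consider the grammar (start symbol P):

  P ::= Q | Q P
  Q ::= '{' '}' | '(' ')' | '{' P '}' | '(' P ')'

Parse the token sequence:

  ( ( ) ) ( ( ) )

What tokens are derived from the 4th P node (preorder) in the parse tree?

[P [Q ( [P [Q ( )]] )] [P [Q ( [P [Q ( )]] )]]]

( )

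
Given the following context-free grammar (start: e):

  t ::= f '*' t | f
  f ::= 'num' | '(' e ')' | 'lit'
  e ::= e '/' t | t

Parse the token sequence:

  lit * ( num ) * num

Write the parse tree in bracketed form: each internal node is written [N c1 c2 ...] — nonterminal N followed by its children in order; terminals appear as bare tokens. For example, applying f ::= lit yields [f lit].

[e [t [f lit] * [t [f ( [e [t [f num]]] )] * [t [f num]]]]]

e
t
f * t
lit * t
lit * f * t
lit * ( e ) * t
lit * ( t ) * t
lit * ( f ) * t
lit * ( num ) * t
lit * ( num ) * f
lit * ( num ) * num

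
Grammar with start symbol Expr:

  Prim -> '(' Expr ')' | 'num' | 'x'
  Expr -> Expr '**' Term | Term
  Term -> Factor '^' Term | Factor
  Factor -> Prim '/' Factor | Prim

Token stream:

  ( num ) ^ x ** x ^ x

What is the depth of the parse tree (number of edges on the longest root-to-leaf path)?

[Expr [Expr [Term [Factor [Prim ( [Expr [Term [Factor [Prim num]]]] )]] ^ [Term [Factor [Prim x]]]]] ** [Term [Factor [Prim x]] ^ [Term [Factor [Prim x]]]]]

9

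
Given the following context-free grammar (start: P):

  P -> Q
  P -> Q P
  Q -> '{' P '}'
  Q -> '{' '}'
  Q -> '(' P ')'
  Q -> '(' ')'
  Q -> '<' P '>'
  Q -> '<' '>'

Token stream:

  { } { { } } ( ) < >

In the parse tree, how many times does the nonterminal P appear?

[P [Q { }] [P [Q { [P [Q { }]] }] [P [Q ( )] [P [Q < >]]]]]

5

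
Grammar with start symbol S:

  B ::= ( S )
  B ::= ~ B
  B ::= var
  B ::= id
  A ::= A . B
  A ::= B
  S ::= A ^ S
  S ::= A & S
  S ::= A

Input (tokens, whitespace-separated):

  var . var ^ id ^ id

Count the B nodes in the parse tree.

[S [A [A [B var]] . [B var]] ^ [S [A [B id]] ^ [S [A [B id]]]]]

4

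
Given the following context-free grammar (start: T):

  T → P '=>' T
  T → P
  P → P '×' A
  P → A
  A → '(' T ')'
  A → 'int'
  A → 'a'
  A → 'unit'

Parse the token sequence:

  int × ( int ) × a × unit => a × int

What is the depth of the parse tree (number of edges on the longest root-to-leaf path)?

[T [P [P [P [P [A int]] × [A ( [T [P [A int]]] )]] × [A a]] × [A unit]] => [T [P [P [A a]] × [A int]]]]

8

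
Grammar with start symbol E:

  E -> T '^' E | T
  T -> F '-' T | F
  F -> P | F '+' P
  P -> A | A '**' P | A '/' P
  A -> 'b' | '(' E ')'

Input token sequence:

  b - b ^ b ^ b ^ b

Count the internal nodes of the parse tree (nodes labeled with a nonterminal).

24

[E [T [F [P [A b]]] - [T [F [P [A b]]]]] ^ [E [T [F [P [A b]]]] ^ [E [T [F [P [A b]]]] ^ [E [T [F [P [A b]]]]]]]]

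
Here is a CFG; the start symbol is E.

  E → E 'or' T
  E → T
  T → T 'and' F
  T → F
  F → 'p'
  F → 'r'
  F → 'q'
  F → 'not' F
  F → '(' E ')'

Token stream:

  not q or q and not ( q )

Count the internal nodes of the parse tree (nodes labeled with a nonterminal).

[E [E [T [F not [F q]]]] or [T [T [F q]] and [F not [F ( [E [T [F q]]] )]]]]

13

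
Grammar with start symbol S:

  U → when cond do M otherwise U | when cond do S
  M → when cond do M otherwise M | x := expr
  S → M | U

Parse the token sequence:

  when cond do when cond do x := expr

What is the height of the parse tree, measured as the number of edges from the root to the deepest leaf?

[S [U when cond do [S [U when cond do [S [M x := expr]]]]]]

6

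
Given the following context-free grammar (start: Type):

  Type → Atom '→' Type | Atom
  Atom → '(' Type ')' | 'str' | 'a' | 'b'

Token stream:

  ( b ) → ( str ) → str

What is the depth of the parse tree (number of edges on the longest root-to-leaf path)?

5

[Type [Atom ( [Type [Atom b]] )] → [Type [Atom ( [Type [Atom str]] )] → [Type [Atom str]]]]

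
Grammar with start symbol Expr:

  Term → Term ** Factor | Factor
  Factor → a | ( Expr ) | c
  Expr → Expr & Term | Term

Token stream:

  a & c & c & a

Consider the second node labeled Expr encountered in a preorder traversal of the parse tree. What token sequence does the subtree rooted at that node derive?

a & c & c

[Expr [Expr [Expr [Expr [Term [Factor a]]] & [Term [Factor c]]] & [Term [Factor c]]] & [Term [Factor a]]]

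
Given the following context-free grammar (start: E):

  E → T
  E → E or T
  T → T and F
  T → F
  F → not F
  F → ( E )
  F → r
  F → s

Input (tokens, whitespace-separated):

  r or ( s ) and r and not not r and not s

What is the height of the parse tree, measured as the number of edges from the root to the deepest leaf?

9

[E [E [T [F r]]] or [T [T [T [T [F ( [E [T [F s]]] )]] and [F r]] and [F not [F not [F r]]]] and [F not [F s]]]]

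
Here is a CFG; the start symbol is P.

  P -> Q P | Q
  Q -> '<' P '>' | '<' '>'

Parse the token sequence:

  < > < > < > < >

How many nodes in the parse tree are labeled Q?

4

[P [Q < >] [P [Q < >] [P [Q < >] [P [Q < >]]]]]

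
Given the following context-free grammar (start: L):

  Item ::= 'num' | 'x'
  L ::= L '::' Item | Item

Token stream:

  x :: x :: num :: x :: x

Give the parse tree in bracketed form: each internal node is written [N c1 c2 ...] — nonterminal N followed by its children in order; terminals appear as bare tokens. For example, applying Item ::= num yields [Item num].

L
L :: Item
L :: Item :: Item
L :: Item :: Item :: Item
L :: Item :: Item :: Item :: Item
Item :: Item :: Item :: Item :: Item
x :: Item :: Item :: Item :: Item
x :: x :: Item :: Item :: Item
x :: x :: num :: Item :: Item
x :: x :: num :: x :: Item
x :: x :: num :: x :: x

[L [L [L [L [L [Item x]] :: [Item x]] :: [Item num]] :: [Item x]] :: [Item x]]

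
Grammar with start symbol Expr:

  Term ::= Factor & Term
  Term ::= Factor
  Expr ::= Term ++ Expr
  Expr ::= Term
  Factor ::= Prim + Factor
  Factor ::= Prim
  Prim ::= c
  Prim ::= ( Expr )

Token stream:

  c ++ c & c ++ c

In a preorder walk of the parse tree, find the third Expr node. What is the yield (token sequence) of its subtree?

[Expr [Term [Factor [Prim c]]] ++ [Expr [Term [Factor [Prim c]] & [Term [Factor [Prim c]]]] ++ [Expr [Term [Factor [Prim c]]]]]]

c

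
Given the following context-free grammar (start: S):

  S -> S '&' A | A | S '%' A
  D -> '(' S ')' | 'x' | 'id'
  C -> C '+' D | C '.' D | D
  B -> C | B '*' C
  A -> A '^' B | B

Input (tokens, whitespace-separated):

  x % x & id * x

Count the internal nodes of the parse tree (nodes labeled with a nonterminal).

18

[S [S [S [A [B [C [D x]]]]] % [A [B [C [D x]]]]] & [A [B [B [C [D id]]] * [C [D x]]]]]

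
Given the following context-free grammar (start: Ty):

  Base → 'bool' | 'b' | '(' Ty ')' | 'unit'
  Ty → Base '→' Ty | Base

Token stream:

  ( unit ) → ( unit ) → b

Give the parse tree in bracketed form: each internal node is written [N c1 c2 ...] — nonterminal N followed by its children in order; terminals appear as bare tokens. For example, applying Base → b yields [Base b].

Ty
Base → Ty
( Ty ) → Ty
( Base ) → Ty
( unit ) → Ty
( unit ) → Base → Ty
( unit ) → ( Ty ) → Ty
( unit ) → ( Base ) → Ty
( unit ) → ( unit ) → Ty
( unit ) → ( unit ) → Base
( unit ) → ( unit ) → b

[Ty [Base ( [Ty [Base unit]] )] → [Ty [Base ( [Ty [Base unit]] )] → [Ty [Base b]]]]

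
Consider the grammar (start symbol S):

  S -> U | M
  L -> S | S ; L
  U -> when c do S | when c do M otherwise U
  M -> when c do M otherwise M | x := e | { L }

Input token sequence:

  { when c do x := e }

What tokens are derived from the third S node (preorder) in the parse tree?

[S [M { [L [S [U when c do [S [M x := e]]]]] }]]

x := e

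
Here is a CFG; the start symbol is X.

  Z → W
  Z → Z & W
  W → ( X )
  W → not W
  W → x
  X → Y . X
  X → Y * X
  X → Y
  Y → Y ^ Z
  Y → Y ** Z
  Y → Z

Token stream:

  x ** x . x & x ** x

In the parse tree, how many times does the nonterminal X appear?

2

[X [Y [Y [Z [W x]]] ** [Z [W x]]] . [X [Y [Y [Z [Z [W x]] & [W x]]] ** [Z [W x]]]]]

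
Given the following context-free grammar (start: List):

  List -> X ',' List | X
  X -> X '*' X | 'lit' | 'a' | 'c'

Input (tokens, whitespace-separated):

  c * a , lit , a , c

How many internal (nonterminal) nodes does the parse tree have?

10

[List [X [X c] * [X a]] , [List [X lit] , [List [X a] , [List [X c]]]]]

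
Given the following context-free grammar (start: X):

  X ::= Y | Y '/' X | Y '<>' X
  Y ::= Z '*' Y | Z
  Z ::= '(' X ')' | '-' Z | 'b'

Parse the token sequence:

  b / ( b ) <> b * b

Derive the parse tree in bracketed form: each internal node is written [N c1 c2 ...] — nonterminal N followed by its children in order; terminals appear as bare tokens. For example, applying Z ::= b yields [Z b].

[X [Y [Z b]] / [X [Y [Z ( [X [Y [Z b]]] )]] <> [X [Y [Z b] * [Y [Z b]]]]]]

X
Y / X
Z / X
b / X
b / Y <> X
b / Z <> X
b / ( X ) <> X
b / ( Y ) <> X
b / ( Z ) <> X
b / ( b ) <> X
b / ( b ) <> Y
b / ( b ) <> Z * Y
b / ( b ) <> b * Y
b / ( b ) <> b * Z
b / ( b ) <> b * b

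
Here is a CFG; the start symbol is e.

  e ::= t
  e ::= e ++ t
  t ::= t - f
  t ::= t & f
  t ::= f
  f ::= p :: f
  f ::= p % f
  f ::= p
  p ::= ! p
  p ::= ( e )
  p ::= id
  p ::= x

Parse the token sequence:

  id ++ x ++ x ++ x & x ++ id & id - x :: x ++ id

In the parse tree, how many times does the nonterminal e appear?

[e [e [e [e [e [e [t [f [p id]]]] ++ [t [f [p x]]]] ++ [t [f [p x]]]] ++ [t [t [f [p x]]] & [f [p x]]]] ++ [t [t [t [f [p id]]] & [f [p id]]] - [f [p x] :: [f [p x]]]]] ++ [t [f [p id]]]]

6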